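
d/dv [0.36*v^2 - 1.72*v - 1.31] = 0.72*v - 1.72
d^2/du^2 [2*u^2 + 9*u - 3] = 4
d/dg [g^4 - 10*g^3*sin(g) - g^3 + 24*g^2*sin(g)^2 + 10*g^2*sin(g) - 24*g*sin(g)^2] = -10*g^3*cos(g) + 4*g^3 - 30*g^2*sin(g) + 24*g^2*sin(2*g) + 10*g^2*cos(g) - 3*g^2 + 20*g*sin(g) - 24*sqrt(2)*g*sin(2*g + pi/4) + 24*g + 12*cos(2*g) - 12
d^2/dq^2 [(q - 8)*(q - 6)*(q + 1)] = 6*q - 26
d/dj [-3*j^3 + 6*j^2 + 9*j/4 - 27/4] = -9*j^2 + 12*j + 9/4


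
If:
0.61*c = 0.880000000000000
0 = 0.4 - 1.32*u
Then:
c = 1.44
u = 0.30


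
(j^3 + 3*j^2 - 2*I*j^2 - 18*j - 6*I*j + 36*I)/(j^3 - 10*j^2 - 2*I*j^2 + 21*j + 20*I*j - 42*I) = (j + 6)/(j - 7)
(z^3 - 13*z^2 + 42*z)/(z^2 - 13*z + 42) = z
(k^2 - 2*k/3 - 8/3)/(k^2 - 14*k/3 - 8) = (k - 2)/(k - 6)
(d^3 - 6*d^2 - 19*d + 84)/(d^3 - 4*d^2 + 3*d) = (d^2 - 3*d - 28)/(d*(d - 1))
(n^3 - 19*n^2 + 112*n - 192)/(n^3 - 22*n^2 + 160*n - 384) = (n - 3)/(n - 6)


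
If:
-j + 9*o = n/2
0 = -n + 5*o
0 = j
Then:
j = 0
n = 0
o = 0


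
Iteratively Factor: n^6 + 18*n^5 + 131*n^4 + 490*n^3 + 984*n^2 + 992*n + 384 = (n + 1)*(n^5 + 17*n^4 + 114*n^3 + 376*n^2 + 608*n + 384) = (n + 1)*(n + 3)*(n^4 + 14*n^3 + 72*n^2 + 160*n + 128) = (n + 1)*(n + 3)*(n + 4)*(n^3 + 10*n^2 + 32*n + 32) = (n + 1)*(n + 3)*(n + 4)^2*(n^2 + 6*n + 8) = (n + 1)*(n + 3)*(n + 4)^3*(n + 2)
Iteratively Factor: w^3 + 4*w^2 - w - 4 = (w - 1)*(w^2 + 5*w + 4) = (w - 1)*(w + 4)*(w + 1)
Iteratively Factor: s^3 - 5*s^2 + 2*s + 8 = (s - 2)*(s^2 - 3*s - 4) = (s - 4)*(s - 2)*(s + 1)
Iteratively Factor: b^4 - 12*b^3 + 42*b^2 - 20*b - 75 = (b - 5)*(b^3 - 7*b^2 + 7*b + 15) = (b - 5)*(b + 1)*(b^2 - 8*b + 15) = (b - 5)^2*(b + 1)*(b - 3)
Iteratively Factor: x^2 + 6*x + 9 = (x + 3)*(x + 3)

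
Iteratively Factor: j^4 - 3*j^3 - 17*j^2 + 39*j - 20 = (j - 1)*(j^3 - 2*j^2 - 19*j + 20) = (j - 1)*(j + 4)*(j^2 - 6*j + 5) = (j - 1)^2*(j + 4)*(j - 5)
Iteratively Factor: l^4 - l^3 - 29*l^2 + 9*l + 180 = (l - 3)*(l^3 + 2*l^2 - 23*l - 60) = (l - 3)*(l + 3)*(l^2 - l - 20) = (l - 5)*(l - 3)*(l + 3)*(l + 4)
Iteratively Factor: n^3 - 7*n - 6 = (n + 1)*(n^2 - n - 6) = (n - 3)*(n + 1)*(n + 2)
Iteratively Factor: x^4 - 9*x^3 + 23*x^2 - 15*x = (x - 5)*(x^3 - 4*x^2 + 3*x) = x*(x - 5)*(x^2 - 4*x + 3) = x*(x - 5)*(x - 3)*(x - 1)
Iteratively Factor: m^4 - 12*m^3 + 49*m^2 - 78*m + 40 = (m - 5)*(m^3 - 7*m^2 + 14*m - 8) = (m - 5)*(m - 1)*(m^2 - 6*m + 8) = (m - 5)*(m - 2)*(m - 1)*(m - 4)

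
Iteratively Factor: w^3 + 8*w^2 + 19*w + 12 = (w + 4)*(w^2 + 4*w + 3) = (w + 3)*(w + 4)*(w + 1)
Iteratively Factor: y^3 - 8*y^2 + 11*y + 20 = (y - 4)*(y^2 - 4*y - 5) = (y - 4)*(y + 1)*(y - 5)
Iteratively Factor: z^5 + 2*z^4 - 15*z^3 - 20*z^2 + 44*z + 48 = (z + 2)*(z^4 - 15*z^2 + 10*z + 24) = (z - 3)*(z + 2)*(z^3 + 3*z^2 - 6*z - 8) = (z - 3)*(z - 2)*(z + 2)*(z^2 + 5*z + 4) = (z - 3)*(z - 2)*(z + 1)*(z + 2)*(z + 4)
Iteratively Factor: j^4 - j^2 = (j)*(j^3 - j) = j^2*(j^2 - 1) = j^2*(j - 1)*(j + 1)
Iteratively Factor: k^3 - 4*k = (k - 2)*(k^2 + 2*k) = (k - 2)*(k + 2)*(k)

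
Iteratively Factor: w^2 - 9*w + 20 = (w - 5)*(w - 4)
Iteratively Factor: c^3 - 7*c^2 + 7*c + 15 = (c - 3)*(c^2 - 4*c - 5) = (c - 3)*(c + 1)*(c - 5)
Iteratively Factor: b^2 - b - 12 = (b - 4)*(b + 3)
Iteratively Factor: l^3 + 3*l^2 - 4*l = (l)*(l^2 + 3*l - 4) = l*(l - 1)*(l + 4)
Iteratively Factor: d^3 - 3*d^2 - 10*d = (d + 2)*(d^2 - 5*d) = d*(d + 2)*(d - 5)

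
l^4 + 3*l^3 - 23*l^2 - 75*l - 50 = (l - 5)*(l + 1)*(l + 2)*(l + 5)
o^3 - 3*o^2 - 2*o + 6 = (o - 3)*(o - sqrt(2))*(o + sqrt(2))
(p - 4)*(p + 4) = p^2 - 16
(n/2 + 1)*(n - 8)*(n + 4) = n^3/2 - n^2 - 20*n - 32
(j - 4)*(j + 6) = j^2 + 2*j - 24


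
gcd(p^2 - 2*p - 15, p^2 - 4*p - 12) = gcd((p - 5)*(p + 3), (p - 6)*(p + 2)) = 1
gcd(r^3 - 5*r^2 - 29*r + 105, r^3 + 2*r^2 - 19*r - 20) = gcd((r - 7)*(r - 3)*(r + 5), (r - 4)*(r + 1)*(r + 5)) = r + 5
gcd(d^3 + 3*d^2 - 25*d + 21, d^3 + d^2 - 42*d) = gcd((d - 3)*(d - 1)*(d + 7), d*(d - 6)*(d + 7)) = d + 7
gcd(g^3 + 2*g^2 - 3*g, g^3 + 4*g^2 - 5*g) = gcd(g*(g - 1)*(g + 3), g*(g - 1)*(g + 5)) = g^2 - g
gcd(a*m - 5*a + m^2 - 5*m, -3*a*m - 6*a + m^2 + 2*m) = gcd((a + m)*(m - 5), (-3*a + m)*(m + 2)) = 1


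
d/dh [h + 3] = 1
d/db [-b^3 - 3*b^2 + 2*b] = -3*b^2 - 6*b + 2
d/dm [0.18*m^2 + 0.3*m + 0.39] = 0.36*m + 0.3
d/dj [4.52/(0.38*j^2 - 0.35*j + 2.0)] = (1.582 - 3.4352*j)/(0.38*j^2 - 0.35*j + 2.0)^2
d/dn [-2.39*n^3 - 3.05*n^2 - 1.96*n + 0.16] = -7.17*n^2 - 6.1*n - 1.96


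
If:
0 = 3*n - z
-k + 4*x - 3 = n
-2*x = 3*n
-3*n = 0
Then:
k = -3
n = 0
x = 0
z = 0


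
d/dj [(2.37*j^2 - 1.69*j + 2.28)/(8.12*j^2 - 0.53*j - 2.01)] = (12.4667*j^2 - 46.5546*j + 4.6053)/(65.9344*j^4 - 8.6072*j^3 - 32.3615*j^2 + 2.1306*j + 4.0401)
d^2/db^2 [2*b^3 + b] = 12*b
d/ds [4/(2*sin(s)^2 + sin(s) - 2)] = -4*(4*sin(s) + 1)*cos(s)/(-sin(s) + cos(2*s) + 1)^2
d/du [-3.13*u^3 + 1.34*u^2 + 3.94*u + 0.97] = -9.39*u^2 + 2.68*u + 3.94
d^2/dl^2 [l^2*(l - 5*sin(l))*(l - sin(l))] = 6*l^3*sin(l) - 36*l^2*cos(l) + 10*l^2*cos(2*l) + 12*l^2 - 36*l*sin(l) + 20*l*sin(2*l) - 5*cos(2*l) + 5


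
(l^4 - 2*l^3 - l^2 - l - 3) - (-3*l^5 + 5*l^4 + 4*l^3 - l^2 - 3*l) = 3*l^5 - 4*l^4 - 6*l^3 + 2*l - 3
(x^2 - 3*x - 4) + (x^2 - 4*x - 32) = 2*x^2 - 7*x - 36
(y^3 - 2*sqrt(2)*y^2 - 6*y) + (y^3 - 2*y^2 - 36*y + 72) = 2*y^3 - 2*sqrt(2)*y^2 - 2*y^2 - 42*y + 72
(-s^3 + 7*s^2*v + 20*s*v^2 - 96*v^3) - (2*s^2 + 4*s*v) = -s^3 + 7*s^2*v - 2*s^2 + 20*s*v^2 - 4*s*v - 96*v^3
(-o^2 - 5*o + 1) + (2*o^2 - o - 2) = o^2 - 6*o - 1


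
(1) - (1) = 0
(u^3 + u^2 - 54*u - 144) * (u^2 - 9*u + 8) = u^5 - 8*u^4 - 55*u^3 + 350*u^2 + 864*u - 1152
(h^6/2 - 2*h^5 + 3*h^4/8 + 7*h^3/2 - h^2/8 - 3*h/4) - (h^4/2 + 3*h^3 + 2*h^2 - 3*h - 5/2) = h^6/2 - 2*h^5 - h^4/8 + h^3/2 - 17*h^2/8 + 9*h/4 + 5/2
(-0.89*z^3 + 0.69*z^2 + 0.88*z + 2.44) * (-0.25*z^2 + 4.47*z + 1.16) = 0.2225*z^5 - 4.1508*z^4 + 1.8319*z^3 + 4.124*z^2 + 11.9276*z + 2.8304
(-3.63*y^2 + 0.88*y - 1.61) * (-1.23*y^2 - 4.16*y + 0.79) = 4.4649*y^4 + 14.0184*y^3 - 4.5482*y^2 + 7.3928*y - 1.2719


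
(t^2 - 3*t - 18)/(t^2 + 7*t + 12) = (t - 6)/(t + 4)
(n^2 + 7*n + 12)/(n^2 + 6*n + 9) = (n + 4)/(n + 3)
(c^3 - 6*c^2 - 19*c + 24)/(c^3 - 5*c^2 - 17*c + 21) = (c - 8)/(c - 7)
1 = 1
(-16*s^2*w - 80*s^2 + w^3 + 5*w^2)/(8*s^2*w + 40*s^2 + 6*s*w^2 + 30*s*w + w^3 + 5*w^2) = (-4*s + w)/(2*s + w)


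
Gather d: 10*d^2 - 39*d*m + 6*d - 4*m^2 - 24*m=10*d^2 + d*(6 - 39*m) - 4*m^2 - 24*m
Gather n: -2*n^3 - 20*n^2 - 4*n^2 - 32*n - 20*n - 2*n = -2*n^3 - 24*n^2 - 54*n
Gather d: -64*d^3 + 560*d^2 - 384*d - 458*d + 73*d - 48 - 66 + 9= -64*d^3 + 560*d^2 - 769*d - 105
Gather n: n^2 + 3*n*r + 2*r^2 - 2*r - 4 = n^2 + 3*n*r + 2*r^2 - 2*r - 4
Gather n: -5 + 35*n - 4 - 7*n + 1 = 28*n - 8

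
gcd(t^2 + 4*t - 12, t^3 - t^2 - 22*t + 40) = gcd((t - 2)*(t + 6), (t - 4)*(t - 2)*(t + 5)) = t - 2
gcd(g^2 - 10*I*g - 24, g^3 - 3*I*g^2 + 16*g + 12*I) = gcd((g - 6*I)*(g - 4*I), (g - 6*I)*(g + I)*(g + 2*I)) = g - 6*I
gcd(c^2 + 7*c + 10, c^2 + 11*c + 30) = c + 5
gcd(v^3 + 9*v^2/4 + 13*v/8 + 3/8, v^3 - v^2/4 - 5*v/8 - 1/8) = v + 1/2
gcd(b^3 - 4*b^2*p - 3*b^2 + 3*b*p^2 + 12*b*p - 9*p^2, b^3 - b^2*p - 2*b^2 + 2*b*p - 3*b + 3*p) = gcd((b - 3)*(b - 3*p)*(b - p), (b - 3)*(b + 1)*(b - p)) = -b^2 + b*p + 3*b - 3*p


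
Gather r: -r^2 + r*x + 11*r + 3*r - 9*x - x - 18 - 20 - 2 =-r^2 + r*(x + 14) - 10*x - 40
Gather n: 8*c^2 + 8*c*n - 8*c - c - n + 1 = 8*c^2 - 9*c + n*(8*c - 1) + 1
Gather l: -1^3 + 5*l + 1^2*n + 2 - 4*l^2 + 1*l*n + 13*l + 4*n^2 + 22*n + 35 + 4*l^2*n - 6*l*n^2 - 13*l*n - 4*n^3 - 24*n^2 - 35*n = l^2*(4*n - 4) + l*(-6*n^2 - 12*n + 18) - 4*n^3 - 20*n^2 - 12*n + 36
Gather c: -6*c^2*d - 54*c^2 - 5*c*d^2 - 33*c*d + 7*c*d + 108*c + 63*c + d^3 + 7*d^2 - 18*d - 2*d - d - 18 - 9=c^2*(-6*d - 54) + c*(-5*d^2 - 26*d + 171) + d^3 + 7*d^2 - 21*d - 27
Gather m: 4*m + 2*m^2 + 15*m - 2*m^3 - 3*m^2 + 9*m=-2*m^3 - m^2 + 28*m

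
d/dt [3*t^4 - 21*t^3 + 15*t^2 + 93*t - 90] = 12*t^3 - 63*t^2 + 30*t + 93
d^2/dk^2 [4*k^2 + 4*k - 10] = 8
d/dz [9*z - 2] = 9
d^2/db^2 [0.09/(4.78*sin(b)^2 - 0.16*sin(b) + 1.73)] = (-8.225424*sin(b)^4 + 0.206496*sin(b)^3 + 15.312816*sin(b)^2 - 0.437904*sin(b) - 1.483884)/(4.78*sin(b)^2 - 0.16*sin(b) + 1.73)^3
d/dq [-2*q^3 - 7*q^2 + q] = -6*q^2 - 14*q + 1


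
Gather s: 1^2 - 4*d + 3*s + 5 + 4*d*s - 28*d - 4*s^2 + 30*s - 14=-32*d - 4*s^2 + s*(4*d + 33) - 8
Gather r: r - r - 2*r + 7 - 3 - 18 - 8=-2*r - 22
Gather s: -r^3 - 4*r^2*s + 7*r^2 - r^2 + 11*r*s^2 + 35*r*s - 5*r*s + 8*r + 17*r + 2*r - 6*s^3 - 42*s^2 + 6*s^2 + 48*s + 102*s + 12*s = -r^3 + 6*r^2 + 27*r - 6*s^3 + s^2*(11*r - 36) + s*(-4*r^2 + 30*r + 162)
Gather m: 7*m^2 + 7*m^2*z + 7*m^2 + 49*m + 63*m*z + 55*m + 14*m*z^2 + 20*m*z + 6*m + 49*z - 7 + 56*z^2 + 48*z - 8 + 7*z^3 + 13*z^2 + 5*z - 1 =m^2*(7*z + 14) + m*(14*z^2 + 83*z + 110) + 7*z^3 + 69*z^2 + 102*z - 16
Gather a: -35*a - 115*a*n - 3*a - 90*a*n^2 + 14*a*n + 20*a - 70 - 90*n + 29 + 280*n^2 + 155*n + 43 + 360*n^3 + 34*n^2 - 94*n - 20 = a*(-90*n^2 - 101*n - 18) + 360*n^3 + 314*n^2 - 29*n - 18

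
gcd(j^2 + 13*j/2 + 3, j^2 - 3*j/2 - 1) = j + 1/2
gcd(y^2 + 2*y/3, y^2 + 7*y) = y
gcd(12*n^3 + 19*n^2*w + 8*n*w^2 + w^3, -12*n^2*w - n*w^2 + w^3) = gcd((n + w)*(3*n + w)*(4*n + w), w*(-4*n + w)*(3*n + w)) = 3*n + w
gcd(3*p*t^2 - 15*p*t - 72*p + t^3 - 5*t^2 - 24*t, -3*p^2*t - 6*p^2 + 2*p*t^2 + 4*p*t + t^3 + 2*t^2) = 3*p + t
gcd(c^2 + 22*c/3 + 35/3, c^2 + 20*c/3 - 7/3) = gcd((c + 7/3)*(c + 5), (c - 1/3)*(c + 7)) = 1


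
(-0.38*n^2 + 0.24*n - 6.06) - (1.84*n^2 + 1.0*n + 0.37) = -2.22*n^2 - 0.76*n - 6.43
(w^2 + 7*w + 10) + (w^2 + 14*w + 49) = 2*w^2 + 21*w + 59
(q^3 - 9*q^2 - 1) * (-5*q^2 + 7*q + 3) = -5*q^5 + 52*q^4 - 60*q^3 - 22*q^2 - 7*q - 3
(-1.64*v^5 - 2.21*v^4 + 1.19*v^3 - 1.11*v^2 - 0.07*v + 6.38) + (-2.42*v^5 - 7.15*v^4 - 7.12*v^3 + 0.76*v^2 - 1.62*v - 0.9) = -4.06*v^5 - 9.36*v^4 - 5.93*v^3 - 0.35*v^2 - 1.69*v + 5.48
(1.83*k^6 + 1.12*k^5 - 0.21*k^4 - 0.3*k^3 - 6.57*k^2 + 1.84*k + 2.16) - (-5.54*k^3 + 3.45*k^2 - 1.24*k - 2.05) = 1.83*k^6 + 1.12*k^5 - 0.21*k^4 + 5.24*k^3 - 10.02*k^2 + 3.08*k + 4.21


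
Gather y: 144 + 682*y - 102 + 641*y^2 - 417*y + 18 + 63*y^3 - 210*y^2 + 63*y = 63*y^3 + 431*y^2 + 328*y + 60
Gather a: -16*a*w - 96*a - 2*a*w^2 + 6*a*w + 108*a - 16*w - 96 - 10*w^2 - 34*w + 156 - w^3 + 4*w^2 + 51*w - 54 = a*(-2*w^2 - 10*w + 12) - w^3 - 6*w^2 + w + 6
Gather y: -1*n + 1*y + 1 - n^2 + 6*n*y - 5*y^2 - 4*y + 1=-n^2 - n - 5*y^2 + y*(6*n - 3) + 2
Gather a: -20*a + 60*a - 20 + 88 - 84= 40*a - 16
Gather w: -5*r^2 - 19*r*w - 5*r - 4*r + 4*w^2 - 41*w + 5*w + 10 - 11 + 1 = -5*r^2 - 9*r + 4*w^2 + w*(-19*r - 36)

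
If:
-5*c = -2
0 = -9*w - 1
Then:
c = 2/5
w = -1/9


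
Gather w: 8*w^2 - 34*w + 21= 8*w^2 - 34*w + 21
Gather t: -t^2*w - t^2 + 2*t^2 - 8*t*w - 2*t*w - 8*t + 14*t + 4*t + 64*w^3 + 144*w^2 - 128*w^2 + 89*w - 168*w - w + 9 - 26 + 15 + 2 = t^2*(1 - w) + t*(10 - 10*w) + 64*w^3 + 16*w^2 - 80*w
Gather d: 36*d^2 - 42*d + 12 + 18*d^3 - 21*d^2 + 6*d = 18*d^3 + 15*d^2 - 36*d + 12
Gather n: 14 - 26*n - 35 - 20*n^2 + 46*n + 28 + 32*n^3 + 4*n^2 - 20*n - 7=32*n^3 - 16*n^2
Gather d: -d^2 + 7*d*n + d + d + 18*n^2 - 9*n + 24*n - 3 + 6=-d^2 + d*(7*n + 2) + 18*n^2 + 15*n + 3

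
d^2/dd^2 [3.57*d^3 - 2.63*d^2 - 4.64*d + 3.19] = 21.42*d - 5.26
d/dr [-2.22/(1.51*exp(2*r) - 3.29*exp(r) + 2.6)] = (6.7044*exp(r) - 7.3038)*exp(r)/(1.51*exp(2*r) - 3.29*exp(r) + 2.6)^2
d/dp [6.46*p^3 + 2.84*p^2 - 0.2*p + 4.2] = 19.38*p^2 + 5.68*p - 0.2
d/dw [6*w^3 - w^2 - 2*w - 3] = 18*w^2 - 2*w - 2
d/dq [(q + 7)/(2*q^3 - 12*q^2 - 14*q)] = (-q*(-q^2 + 6*q + 7) + (q + 7)*(-3*q^2 + 12*q + 7))/(2*q^2*(-q^2 + 6*q + 7)^2)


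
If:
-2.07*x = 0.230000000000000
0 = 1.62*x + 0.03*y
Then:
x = -0.11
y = 6.00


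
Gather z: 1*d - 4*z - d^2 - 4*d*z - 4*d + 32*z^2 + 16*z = -d^2 - 3*d + 32*z^2 + z*(12 - 4*d)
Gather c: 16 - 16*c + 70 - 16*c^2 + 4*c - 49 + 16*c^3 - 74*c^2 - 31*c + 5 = 16*c^3 - 90*c^2 - 43*c + 42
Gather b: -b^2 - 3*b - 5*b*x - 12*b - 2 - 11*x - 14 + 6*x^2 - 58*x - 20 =-b^2 + b*(-5*x - 15) + 6*x^2 - 69*x - 36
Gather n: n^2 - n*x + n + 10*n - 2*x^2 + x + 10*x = n^2 + n*(11 - x) - 2*x^2 + 11*x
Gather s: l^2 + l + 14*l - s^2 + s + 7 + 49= l^2 + 15*l - s^2 + s + 56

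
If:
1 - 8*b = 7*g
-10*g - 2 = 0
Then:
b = 3/10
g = -1/5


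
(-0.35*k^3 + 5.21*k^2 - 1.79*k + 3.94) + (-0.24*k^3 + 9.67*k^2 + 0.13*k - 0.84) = -0.59*k^3 + 14.88*k^2 - 1.66*k + 3.1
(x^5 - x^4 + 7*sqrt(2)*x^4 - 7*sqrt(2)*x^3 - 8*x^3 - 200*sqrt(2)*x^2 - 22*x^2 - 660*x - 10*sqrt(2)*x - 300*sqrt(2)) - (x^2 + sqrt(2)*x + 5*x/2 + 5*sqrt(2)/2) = x^5 - x^4 + 7*sqrt(2)*x^4 - 7*sqrt(2)*x^3 - 8*x^3 - 200*sqrt(2)*x^2 - 23*x^2 - 1325*x/2 - 11*sqrt(2)*x - 605*sqrt(2)/2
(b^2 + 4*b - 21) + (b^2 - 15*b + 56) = 2*b^2 - 11*b + 35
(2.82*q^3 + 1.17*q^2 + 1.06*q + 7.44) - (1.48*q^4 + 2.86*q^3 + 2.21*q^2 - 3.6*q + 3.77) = -1.48*q^4 - 0.04*q^3 - 1.04*q^2 + 4.66*q + 3.67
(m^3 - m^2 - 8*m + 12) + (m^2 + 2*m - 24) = m^3 - 6*m - 12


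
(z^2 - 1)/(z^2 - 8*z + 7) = (z + 1)/(z - 7)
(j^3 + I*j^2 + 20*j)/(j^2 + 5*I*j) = j - 4*I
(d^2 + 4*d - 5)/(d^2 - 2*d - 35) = (d - 1)/(d - 7)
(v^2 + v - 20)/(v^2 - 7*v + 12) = (v + 5)/(v - 3)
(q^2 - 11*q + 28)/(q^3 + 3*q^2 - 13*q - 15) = (q^2 - 11*q + 28)/(q^3 + 3*q^2 - 13*q - 15)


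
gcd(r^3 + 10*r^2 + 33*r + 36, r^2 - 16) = r + 4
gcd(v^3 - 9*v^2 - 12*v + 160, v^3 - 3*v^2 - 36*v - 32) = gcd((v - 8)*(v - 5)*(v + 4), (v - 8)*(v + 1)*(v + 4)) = v^2 - 4*v - 32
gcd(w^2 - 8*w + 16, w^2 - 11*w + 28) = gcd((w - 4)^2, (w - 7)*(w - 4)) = w - 4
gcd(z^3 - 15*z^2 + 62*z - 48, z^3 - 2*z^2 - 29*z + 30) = z^2 - 7*z + 6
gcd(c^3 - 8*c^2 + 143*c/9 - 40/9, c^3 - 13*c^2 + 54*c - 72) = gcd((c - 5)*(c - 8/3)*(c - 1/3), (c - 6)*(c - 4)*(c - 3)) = 1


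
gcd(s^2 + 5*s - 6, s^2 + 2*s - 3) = s - 1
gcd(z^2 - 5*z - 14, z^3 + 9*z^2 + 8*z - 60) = 1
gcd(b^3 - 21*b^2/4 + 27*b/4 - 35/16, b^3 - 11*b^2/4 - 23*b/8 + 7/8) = b - 7/2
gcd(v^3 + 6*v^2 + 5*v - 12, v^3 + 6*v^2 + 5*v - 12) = v^3 + 6*v^2 + 5*v - 12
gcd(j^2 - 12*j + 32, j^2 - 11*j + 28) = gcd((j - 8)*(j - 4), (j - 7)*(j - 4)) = j - 4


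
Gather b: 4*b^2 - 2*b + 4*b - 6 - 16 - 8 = 4*b^2 + 2*b - 30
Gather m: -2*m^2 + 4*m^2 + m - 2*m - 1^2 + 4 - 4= 2*m^2 - m - 1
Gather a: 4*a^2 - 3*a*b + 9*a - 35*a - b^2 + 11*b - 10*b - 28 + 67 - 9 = 4*a^2 + a*(-3*b - 26) - b^2 + b + 30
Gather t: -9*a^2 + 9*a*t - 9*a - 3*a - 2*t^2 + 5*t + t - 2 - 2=-9*a^2 - 12*a - 2*t^2 + t*(9*a + 6) - 4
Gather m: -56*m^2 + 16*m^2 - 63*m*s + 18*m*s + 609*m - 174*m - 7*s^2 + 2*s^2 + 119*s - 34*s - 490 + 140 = -40*m^2 + m*(435 - 45*s) - 5*s^2 + 85*s - 350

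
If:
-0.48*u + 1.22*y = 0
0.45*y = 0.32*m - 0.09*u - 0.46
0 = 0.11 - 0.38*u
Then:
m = 1.68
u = 0.29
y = 0.11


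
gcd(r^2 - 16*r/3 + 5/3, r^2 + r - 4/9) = r - 1/3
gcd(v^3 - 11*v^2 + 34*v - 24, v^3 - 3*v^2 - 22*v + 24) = v^2 - 7*v + 6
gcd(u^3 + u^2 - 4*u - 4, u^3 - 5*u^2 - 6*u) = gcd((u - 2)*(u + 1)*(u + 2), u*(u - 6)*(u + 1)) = u + 1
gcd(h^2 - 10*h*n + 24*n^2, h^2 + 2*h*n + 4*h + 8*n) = 1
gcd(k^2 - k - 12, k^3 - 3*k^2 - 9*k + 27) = k + 3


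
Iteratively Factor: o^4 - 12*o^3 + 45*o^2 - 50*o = (o)*(o^3 - 12*o^2 + 45*o - 50) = o*(o - 5)*(o^2 - 7*o + 10) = o*(o - 5)*(o - 2)*(o - 5)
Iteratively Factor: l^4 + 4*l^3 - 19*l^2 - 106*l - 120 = (l + 3)*(l^3 + l^2 - 22*l - 40) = (l + 3)*(l + 4)*(l^2 - 3*l - 10) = (l - 5)*(l + 3)*(l + 4)*(l + 2)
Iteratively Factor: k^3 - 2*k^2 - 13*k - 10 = (k + 1)*(k^2 - 3*k - 10) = (k - 5)*(k + 1)*(k + 2)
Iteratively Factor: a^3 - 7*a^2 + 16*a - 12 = (a - 3)*(a^2 - 4*a + 4) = (a - 3)*(a - 2)*(a - 2)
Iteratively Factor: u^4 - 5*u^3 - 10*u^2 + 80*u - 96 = (u - 4)*(u^3 - u^2 - 14*u + 24) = (u - 4)*(u - 2)*(u^2 + u - 12) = (u - 4)*(u - 3)*(u - 2)*(u + 4)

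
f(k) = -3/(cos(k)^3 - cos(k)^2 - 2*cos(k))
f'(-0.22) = -0.18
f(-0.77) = 1.90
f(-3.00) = -101.27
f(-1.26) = 4.43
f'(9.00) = -51.46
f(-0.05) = 1.50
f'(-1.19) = -9.41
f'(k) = -3*(3*sin(k)*cos(k)^2 - 2*sin(k)*cos(k) - 2*sin(k))/(cos(k)^3 - cos(k)^2 - 2*cos(k))^2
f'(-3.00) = 1408.88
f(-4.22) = -4.87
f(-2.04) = -4.94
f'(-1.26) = -14.55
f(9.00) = -12.73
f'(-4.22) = 2.67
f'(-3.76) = -15.63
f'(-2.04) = -3.50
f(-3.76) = -7.06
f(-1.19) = 3.61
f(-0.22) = 1.52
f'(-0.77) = -1.58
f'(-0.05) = -0.04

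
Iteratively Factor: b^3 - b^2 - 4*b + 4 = (b - 2)*(b^2 + b - 2) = (b - 2)*(b - 1)*(b + 2)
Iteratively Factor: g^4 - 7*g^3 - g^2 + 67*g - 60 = (g - 1)*(g^3 - 6*g^2 - 7*g + 60) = (g - 5)*(g - 1)*(g^2 - g - 12) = (g - 5)*(g - 1)*(g + 3)*(g - 4)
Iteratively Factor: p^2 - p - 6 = (p - 3)*(p + 2)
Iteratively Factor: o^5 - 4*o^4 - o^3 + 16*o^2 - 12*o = (o - 1)*(o^4 - 3*o^3 - 4*o^2 + 12*o) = (o - 1)*(o + 2)*(o^3 - 5*o^2 + 6*o) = (o - 2)*(o - 1)*(o + 2)*(o^2 - 3*o) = o*(o - 2)*(o - 1)*(o + 2)*(o - 3)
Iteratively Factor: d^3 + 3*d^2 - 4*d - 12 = (d - 2)*(d^2 + 5*d + 6) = (d - 2)*(d + 3)*(d + 2)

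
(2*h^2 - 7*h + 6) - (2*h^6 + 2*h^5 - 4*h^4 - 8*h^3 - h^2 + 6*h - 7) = -2*h^6 - 2*h^5 + 4*h^4 + 8*h^3 + 3*h^2 - 13*h + 13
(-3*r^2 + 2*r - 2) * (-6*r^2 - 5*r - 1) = 18*r^4 + 3*r^3 + 5*r^2 + 8*r + 2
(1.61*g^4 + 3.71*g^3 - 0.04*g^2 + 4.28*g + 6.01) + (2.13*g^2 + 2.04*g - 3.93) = 1.61*g^4 + 3.71*g^3 + 2.09*g^2 + 6.32*g + 2.08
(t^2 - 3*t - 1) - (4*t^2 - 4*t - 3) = -3*t^2 + t + 2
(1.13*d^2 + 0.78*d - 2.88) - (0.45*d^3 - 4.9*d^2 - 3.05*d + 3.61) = -0.45*d^3 + 6.03*d^2 + 3.83*d - 6.49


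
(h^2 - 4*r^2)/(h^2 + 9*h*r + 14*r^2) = (h - 2*r)/(h + 7*r)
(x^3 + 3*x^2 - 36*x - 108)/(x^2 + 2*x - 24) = (x^2 - 3*x - 18)/(x - 4)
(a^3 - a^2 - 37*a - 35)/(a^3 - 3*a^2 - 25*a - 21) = (a + 5)/(a + 3)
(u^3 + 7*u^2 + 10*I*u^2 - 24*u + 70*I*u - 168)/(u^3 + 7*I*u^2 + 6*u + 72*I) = (u + 7)/(u - 3*I)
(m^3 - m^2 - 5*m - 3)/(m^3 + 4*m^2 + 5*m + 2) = (m - 3)/(m + 2)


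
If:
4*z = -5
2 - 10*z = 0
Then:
No Solution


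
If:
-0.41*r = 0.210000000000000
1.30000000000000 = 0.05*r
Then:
No Solution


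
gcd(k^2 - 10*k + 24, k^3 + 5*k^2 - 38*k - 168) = k - 6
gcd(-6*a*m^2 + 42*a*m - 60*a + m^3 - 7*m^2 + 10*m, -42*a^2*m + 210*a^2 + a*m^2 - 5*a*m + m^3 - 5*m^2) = 6*a*m - 30*a - m^2 + 5*m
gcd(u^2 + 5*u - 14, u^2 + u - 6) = u - 2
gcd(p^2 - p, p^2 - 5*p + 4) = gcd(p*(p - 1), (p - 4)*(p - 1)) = p - 1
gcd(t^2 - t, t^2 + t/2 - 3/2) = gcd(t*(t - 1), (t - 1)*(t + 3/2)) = t - 1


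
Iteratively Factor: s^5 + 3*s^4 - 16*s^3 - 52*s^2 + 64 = (s - 4)*(s^4 + 7*s^3 + 12*s^2 - 4*s - 16) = (s - 4)*(s + 2)*(s^3 + 5*s^2 + 2*s - 8) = (s - 4)*(s - 1)*(s + 2)*(s^2 + 6*s + 8) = (s - 4)*(s - 1)*(s + 2)^2*(s + 4)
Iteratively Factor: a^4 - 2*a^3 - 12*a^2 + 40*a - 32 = (a - 2)*(a^3 - 12*a + 16) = (a - 2)^2*(a^2 + 2*a - 8) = (a - 2)^2*(a + 4)*(a - 2)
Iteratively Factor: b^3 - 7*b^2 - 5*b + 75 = (b - 5)*(b^2 - 2*b - 15) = (b - 5)^2*(b + 3)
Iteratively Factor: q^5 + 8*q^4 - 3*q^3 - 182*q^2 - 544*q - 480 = (q + 4)*(q^4 + 4*q^3 - 19*q^2 - 106*q - 120) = (q + 3)*(q + 4)*(q^3 + q^2 - 22*q - 40) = (q - 5)*(q + 3)*(q + 4)*(q^2 + 6*q + 8) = (q - 5)*(q + 3)*(q + 4)^2*(q + 2)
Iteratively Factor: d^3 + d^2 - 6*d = (d + 3)*(d^2 - 2*d) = d*(d + 3)*(d - 2)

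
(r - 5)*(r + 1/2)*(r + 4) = r^3 - r^2/2 - 41*r/2 - 10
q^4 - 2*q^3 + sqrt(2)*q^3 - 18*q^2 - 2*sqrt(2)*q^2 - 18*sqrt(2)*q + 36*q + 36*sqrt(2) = (q - 2)*(q - 3*sqrt(2))*(q + sqrt(2))*(q + 3*sqrt(2))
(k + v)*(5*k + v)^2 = 25*k^3 + 35*k^2*v + 11*k*v^2 + v^3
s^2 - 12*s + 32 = (s - 8)*(s - 4)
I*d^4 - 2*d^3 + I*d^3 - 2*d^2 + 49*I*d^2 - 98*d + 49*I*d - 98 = (d - 7*I)*(d + 2*I)*(d + 7*I)*(I*d + I)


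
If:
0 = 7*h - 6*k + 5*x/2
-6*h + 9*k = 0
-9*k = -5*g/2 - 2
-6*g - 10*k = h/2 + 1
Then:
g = -244/647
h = 114/647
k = 76/647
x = -684/3235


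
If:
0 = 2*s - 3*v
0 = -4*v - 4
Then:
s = -3/2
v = -1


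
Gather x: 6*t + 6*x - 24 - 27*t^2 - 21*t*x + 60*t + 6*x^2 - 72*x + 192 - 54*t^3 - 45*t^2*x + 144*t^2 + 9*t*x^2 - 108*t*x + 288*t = -54*t^3 + 117*t^2 + 354*t + x^2*(9*t + 6) + x*(-45*t^2 - 129*t - 66) + 168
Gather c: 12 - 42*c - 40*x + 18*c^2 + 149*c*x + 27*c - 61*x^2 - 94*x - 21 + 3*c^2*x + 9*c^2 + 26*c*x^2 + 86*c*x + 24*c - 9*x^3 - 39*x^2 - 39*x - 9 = c^2*(3*x + 27) + c*(26*x^2 + 235*x + 9) - 9*x^3 - 100*x^2 - 173*x - 18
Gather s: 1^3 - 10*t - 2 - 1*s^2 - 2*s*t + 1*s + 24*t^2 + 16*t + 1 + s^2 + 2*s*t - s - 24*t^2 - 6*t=0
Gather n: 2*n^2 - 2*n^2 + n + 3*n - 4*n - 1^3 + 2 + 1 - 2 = 0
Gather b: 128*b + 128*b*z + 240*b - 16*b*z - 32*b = b*(112*z + 336)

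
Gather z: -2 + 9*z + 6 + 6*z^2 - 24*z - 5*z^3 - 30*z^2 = -5*z^3 - 24*z^2 - 15*z + 4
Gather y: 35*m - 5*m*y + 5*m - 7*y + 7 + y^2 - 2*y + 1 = 40*m + y^2 + y*(-5*m - 9) + 8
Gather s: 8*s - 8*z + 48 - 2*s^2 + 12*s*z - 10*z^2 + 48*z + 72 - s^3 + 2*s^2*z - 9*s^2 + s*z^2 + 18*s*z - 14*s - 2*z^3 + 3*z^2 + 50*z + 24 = -s^3 + s^2*(2*z - 11) + s*(z^2 + 30*z - 6) - 2*z^3 - 7*z^2 + 90*z + 144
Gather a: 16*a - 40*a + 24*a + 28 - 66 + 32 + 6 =0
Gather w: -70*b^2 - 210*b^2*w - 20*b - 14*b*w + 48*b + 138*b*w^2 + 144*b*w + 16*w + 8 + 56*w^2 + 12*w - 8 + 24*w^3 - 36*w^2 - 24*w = -70*b^2 + 28*b + 24*w^3 + w^2*(138*b + 20) + w*(-210*b^2 + 130*b + 4)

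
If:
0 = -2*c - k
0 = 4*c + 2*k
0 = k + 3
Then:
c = 3/2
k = -3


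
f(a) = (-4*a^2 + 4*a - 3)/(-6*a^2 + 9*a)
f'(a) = (4 - 8*a)/(-6*a^2 + 9*a) + (12*a - 9)*(-4*a^2 + 4*a - 3)/(-6*a^2 + 9*a)^2 = (-4*a^2 - 12*a + 9)/(3*a^2*(4*a^2 - 12*a + 9))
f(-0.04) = 8.57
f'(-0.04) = 208.05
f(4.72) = 0.80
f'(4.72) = -0.05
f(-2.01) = 0.64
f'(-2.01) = 0.03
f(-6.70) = 0.64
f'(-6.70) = -0.00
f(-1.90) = 0.65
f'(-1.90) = 0.03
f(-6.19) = 0.63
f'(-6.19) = -0.00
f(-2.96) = 0.63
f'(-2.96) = 0.00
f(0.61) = -0.63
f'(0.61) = 0.05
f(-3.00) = 0.63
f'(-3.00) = 0.00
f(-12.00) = 0.65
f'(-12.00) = 0.00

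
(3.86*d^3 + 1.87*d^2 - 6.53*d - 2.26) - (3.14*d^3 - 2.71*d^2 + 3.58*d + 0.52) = 0.72*d^3 + 4.58*d^2 - 10.11*d - 2.78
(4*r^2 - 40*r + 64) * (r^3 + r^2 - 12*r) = 4*r^5 - 36*r^4 - 24*r^3 + 544*r^2 - 768*r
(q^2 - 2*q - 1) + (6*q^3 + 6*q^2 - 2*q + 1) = 6*q^3 + 7*q^2 - 4*q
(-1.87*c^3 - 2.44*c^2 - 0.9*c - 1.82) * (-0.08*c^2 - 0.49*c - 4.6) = 0.1496*c^5 + 1.1115*c^4 + 9.8696*c^3 + 11.8106*c^2 + 5.0318*c + 8.372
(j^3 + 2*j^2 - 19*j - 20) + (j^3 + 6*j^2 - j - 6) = 2*j^3 + 8*j^2 - 20*j - 26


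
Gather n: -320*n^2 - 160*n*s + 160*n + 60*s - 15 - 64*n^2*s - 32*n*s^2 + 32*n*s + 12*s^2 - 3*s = n^2*(-64*s - 320) + n*(-32*s^2 - 128*s + 160) + 12*s^2 + 57*s - 15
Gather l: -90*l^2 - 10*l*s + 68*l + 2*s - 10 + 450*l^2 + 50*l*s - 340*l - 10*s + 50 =360*l^2 + l*(40*s - 272) - 8*s + 40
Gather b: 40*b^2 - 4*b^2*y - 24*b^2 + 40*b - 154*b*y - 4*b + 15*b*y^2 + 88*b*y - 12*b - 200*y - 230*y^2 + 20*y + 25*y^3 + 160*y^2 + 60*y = b^2*(16 - 4*y) + b*(15*y^2 - 66*y + 24) + 25*y^3 - 70*y^2 - 120*y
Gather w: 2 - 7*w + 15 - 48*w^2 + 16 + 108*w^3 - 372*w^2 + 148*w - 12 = 108*w^3 - 420*w^2 + 141*w + 21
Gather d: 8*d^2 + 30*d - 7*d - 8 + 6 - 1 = 8*d^2 + 23*d - 3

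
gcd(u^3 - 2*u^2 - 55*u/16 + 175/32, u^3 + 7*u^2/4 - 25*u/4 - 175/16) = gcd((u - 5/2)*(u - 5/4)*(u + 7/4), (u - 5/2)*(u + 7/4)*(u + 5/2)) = u^2 - 3*u/4 - 35/8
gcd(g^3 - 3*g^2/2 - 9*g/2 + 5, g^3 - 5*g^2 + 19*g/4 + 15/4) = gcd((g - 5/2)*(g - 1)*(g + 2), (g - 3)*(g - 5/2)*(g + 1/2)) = g - 5/2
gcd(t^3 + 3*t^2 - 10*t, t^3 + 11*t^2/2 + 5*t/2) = t^2 + 5*t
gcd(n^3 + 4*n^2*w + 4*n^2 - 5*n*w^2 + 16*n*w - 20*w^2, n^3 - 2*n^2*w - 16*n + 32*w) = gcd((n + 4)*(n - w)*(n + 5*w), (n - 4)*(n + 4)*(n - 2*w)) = n + 4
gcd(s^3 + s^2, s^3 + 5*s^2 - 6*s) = s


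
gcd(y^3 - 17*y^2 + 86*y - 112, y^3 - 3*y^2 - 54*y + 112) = y^2 - 10*y + 16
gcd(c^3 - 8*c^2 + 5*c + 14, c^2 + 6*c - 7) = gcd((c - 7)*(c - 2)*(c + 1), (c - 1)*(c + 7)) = 1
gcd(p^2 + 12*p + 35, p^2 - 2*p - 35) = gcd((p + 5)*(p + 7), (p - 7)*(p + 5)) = p + 5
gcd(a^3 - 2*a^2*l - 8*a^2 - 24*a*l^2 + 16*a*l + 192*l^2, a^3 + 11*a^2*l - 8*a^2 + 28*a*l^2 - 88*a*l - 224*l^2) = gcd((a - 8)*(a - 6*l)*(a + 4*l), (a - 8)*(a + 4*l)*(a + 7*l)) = a^2 + 4*a*l - 8*a - 32*l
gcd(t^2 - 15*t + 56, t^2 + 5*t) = 1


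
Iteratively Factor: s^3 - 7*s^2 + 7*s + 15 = (s + 1)*(s^2 - 8*s + 15) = (s - 5)*(s + 1)*(s - 3)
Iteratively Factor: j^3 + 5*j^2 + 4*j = (j + 4)*(j^2 + j) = (j + 1)*(j + 4)*(j)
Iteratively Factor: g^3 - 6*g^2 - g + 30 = (g - 5)*(g^2 - g - 6) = (g - 5)*(g + 2)*(g - 3)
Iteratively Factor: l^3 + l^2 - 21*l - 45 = (l - 5)*(l^2 + 6*l + 9) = (l - 5)*(l + 3)*(l + 3)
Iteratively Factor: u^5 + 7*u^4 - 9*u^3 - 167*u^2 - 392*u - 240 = (u + 4)*(u^4 + 3*u^3 - 21*u^2 - 83*u - 60) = (u + 1)*(u + 4)*(u^3 + 2*u^2 - 23*u - 60) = (u + 1)*(u + 4)^2*(u^2 - 2*u - 15) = (u + 1)*(u + 3)*(u + 4)^2*(u - 5)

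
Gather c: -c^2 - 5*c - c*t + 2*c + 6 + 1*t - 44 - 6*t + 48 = -c^2 + c*(-t - 3) - 5*t + 10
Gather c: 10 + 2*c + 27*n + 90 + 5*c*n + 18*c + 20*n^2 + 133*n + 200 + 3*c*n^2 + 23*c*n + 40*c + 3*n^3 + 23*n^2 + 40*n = c*(3*n^2 + 28*n + 60) + 3*n^3 + 43*n^2 + 200*n + 300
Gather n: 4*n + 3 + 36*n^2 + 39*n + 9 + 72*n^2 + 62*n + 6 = 108*n^2 + 105*n + 18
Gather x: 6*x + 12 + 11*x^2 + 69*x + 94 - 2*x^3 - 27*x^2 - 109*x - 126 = -2*x^3 - 16*x^2 - 34*x - 20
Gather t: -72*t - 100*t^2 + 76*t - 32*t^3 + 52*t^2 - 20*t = -32*t^3 - 48*t^2 - 16*t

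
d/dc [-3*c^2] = -6*c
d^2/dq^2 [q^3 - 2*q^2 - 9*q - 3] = 6*q - 4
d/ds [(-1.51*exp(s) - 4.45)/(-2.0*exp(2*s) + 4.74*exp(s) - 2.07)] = (-3.02*exp(2*s) - 17.8*exp(s) + 24.2187)*exp(s)/(4.0*exp(4*s) - 18.96*exp(3*s) + 30.7476*exp(2*s) - 19.6236*exp(s) + 4.2849)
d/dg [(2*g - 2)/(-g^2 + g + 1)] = 2*(g^2 - 2*g + 2)/(g^4 - 2*g^3 - g^2 + 2*g + 1)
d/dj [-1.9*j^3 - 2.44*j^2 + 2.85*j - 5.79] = -5.7*j^2 - 4.88*j + 2.85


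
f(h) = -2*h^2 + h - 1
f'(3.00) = -11.00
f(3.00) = -16.00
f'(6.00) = -23.00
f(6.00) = -67.00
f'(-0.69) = 3.76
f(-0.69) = -2.64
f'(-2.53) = 11.12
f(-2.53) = -16.33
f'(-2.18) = 9.72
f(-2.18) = -12.68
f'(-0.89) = 4.56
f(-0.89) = -3.47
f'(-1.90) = 8.60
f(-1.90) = -10.12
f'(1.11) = -3.44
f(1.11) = -2.35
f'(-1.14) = 5.56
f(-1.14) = -4.74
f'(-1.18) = 5.72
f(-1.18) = -4.96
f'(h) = 1 - 4*h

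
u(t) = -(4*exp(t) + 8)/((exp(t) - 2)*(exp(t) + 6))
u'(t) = -4*exp(t)/((exp(t) - 2)*(exp(t) + 6)) + (4*exp(t) + 8)*exp(t)/((exp(t) - 2)*(exp(t) + 6)^2) + (4*exp(t) + 8)*exp(t)/((exp(t) - 2)^2*(exp(t) + 6)) = 4*(exp(2*t) + 4*exp(t) + 20)*exp(t)/(exp(4*t) + 8*exp(3*t) - 8*exp(2*t) - 96*exp(t) + 144)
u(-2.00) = 0.75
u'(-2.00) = 0.09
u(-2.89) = 0.70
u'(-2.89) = 0.03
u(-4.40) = 0.67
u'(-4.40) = 0.01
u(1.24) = -1.59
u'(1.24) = 3.34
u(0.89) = -4.83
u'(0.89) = 25.79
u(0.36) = 3.26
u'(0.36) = 8.98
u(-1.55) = 0.80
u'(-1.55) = 0.14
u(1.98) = -0.53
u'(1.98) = 0.61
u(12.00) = 0.00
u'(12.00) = 0.00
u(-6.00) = 0.67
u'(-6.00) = 0.00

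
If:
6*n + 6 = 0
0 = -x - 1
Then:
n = -1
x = -1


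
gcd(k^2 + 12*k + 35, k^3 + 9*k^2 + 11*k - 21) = k + 7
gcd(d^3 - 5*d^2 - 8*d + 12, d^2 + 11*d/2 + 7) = d + 2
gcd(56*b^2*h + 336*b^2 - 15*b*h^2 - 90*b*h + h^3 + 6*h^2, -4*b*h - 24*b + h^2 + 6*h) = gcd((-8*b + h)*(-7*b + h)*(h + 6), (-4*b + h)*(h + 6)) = h + 6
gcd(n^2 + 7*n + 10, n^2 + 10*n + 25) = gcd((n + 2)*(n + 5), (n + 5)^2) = n + 5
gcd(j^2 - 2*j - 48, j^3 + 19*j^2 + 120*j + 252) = j + 6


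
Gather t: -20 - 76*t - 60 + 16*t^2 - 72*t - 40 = 16*t^2 - 148*t - 120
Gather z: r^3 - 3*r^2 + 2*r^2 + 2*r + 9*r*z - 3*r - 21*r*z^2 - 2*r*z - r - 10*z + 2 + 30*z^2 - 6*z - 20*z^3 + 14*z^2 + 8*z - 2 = r^3 - r^2 - 2*r - 20*z^3 + z^2*(44 - 21*r) + z*(7*r - 8)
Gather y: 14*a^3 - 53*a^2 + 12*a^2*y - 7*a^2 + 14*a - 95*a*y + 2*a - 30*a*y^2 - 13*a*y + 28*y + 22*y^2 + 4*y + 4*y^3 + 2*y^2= 14*a^3 - 60*a^2 + 16*a + 4*y^3 + y^2*(24 - 30*a) + y*(12*a^2 - 108*a + 32)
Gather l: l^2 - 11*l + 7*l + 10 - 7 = l^2 - 4*l + 3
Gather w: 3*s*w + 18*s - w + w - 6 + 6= 3*s*w + 18*s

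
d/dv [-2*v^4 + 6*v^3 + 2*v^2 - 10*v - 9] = -8*v^3 + 18*v^2 + 4*v - 10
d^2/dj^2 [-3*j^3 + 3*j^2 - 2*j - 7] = 6 - 18*j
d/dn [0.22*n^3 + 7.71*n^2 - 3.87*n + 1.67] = 0.66*n^2 + 15.42*n - 3.87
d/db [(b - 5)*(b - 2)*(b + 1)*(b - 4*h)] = 4*b^3 - 12*b^2*h - 18*b^2 + 48*b*h + 6*b - 12*h + 10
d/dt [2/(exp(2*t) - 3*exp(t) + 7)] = (6 - 4*exp(t))*exp(t)/(exp(2*t) - 3*exp(t) + 7)^2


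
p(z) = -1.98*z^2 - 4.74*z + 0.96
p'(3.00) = -16.62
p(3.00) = -31.08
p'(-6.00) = 19.02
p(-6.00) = -41.88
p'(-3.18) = 7.85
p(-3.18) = -3.99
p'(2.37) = -14.13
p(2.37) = -21.40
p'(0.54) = -6.88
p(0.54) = -2.18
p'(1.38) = -10.20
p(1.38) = -9.35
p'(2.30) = -13.85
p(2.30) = -20.42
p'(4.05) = -20.78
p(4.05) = -50.71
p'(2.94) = -16.38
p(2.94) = -30.09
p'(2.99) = -16.58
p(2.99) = -30.91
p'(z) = -3.96*z - 4.74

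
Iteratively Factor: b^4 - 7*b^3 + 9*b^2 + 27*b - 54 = (b - 3)*(b^3 - 4*b^2 - 3*b + 18) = (b - 3)^2*(b^2 - b - 6) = (b - 3)^2*(b + 2)*(b - 3)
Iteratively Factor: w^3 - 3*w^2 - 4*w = (w + 1)*(w^2 - 4*w) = (w - 4)*(w + 1)*(w)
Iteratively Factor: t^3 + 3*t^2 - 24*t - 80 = (t + 4)*(t^2 - t - 20) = (t - 5)*(t + 4)*(t + 4)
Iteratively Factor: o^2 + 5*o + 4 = (o + 4)*(o + 1)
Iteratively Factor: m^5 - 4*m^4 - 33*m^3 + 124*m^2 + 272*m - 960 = (m + 4)*(m^4 - 8*m^3 - m^2 + 128*m - 240) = (m - 3)*(m + 4)*(m^3 - 5*m^2 - 16*m + 80) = (m - 5)*(m - 3)*(m + 4)*(m^2 - 16) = (m - 5)*(m - 4)*(m - 3)*(m + 4)*(m + 4)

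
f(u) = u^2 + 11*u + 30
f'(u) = 2*u + 11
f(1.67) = 51.16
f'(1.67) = 14.34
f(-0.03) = 29.67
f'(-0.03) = 10.94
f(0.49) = 35.63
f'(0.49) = 11.98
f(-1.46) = 16.07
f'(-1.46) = 8.08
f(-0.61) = 23.66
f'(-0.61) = 9.78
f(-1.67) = 14.42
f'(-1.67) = 7.66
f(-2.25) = 10.31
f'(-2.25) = 6.50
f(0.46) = 35.27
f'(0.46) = 11.92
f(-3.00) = 6.00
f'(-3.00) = 5.00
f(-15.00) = 90.00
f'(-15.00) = -19.00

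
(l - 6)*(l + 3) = l^2 - 3*l - 18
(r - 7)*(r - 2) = r^2 - 9*r + 14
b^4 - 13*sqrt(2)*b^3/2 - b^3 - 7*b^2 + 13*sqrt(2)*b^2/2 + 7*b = b*(b - 1)*(b - 7*sqrt(2))*(b + sqrt(2)/2)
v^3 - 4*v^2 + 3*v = v*(v - 3)*(v - 1)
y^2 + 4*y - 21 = (y - 3)*(y + 7)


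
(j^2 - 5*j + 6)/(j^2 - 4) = (j - 3)/(j + 2)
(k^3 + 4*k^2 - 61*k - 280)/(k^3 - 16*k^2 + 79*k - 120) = (k^2 + 12*k + 35)/(k^2 - 8*k + 15)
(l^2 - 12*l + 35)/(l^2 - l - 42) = (l - 5)/(l + 6)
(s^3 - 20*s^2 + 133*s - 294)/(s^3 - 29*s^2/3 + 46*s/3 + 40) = 3*(s^2 - 14*s + 49)/(3*s^2 - 11*s - 20)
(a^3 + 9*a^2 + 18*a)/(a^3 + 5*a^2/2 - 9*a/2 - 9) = 2*a*(a + 6)/(2*a^2 - a - 6)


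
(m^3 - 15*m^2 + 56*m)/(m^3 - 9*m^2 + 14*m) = (m - 8)/(m - 2)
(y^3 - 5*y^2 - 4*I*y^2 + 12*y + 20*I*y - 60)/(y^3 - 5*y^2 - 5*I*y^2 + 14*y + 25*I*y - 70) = (y - 6*I)/(y - 7*I)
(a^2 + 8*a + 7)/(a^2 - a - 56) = (a + 1)/(a - 8)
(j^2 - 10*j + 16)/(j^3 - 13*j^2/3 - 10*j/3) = 3*(-j^2 + 10*j - 16)/(j*(-3*j^2 + 13*j + 10))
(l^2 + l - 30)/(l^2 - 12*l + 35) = (l + 6)/(l - 7)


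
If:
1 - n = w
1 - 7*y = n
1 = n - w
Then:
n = 1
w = 0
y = 0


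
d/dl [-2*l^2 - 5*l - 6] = -4*l - 5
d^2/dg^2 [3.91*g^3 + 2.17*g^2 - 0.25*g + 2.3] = 23.46*g + 4.34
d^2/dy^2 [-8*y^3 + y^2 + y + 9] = 2 - 48*y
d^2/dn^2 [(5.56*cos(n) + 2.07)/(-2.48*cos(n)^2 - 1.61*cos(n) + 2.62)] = (1.88325962539021*(1 - cos(n)^2)^2 + 2.24193548387097*cos(n)^5 + 11.3527087669095*cos(n)^3 + 4.17502920082826*cos(n)^2 - 14.3875230512151*cos(n) - 7.42563072215601)/(1.0*cos(n)^2 + 0.649193548387097*cos(n) - 1.05645161290323)^3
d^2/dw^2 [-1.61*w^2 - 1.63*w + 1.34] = -3.22000000000000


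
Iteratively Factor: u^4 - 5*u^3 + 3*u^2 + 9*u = (u)*(u^3 - 5*u^2 + 3*u + 9) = u*(u - 3)*(u^2 - 2*u - 3) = u*(u - 3)^2*(u + 1)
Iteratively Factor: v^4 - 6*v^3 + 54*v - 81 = (v - 3)*(v^3 - 3*v^2 - 9*v + 27) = (v - 3)^2*(v^2 - 9) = (v - 3)^2*(v + 3)*(v - 3)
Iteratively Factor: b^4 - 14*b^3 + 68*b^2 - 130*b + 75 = (b - 5)*(b^3 - 9*b^2 + 23*b - 15) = (b - 5)*(b - 3)*(b^2 - 6*b + 5) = (b - 5)^2*(b - 3)*(b - 1)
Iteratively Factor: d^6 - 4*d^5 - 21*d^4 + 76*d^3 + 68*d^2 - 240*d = (d - 2)*(d^5 - 2*d^4 - 25*d^3 + 26*d^2 + 120*d) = (d - 2)*(d + 4)*(d^4 - 6*d^3 - d^2 + 30*d) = (d - 5)*(d - 2)*(d + 4)*(d^3 - d^2 - 6*d) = (d - 5)*(d - 2)*(d + 2)*(d + 4)*(d^2 - 3*d) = (d - 5)*(d - 3)*(d - 2)*(d + 2)*(d + 4)*(d)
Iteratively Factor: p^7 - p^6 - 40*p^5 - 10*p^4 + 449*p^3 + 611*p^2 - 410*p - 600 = (p - 1)*(p^6 - 40*p^4 - 50*p^3 + 399*p^2 + 1010*p + 600) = (p - 1)*(p + 4)*(p^5 - 4*p^4 - 24*p^3 + 46*p^2 + 215*p + 150) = (p - 5)*(p - 1)*(p + 4)*(p^4 + p^3 - 19*p^2 - 49*p - 30) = (p - 5)*(p - 1)*(p + 1)*(p + 4)*(p^3 - 19*p - 30) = (p - 5)*(p - 1)*(p + 1)*(p + 3)*(p + 4)*(p^2 - 3*p - 10) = (p - 5)*(p - 1)*(p + 1)*(p + 2)*(p + 3)*(p + 4)*(p - 5)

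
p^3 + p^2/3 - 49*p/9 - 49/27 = (p - 7/3)*(p + 1/3)*(p + 7/3)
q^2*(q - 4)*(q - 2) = q^4 - 6*q^3 + 8*q^2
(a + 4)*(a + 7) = a^2 + 11*a + 28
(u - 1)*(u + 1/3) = u^2 - 2*u/3 - 1/3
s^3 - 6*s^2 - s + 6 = (s - 6)*(s - 1)*(s + 1)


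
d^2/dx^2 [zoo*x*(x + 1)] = nan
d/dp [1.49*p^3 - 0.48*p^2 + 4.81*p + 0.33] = 4.47*p^2 - 0.96*p + 4.81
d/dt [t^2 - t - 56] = 2*t - 1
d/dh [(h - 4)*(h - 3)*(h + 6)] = 3*h^2 - 2*h - 30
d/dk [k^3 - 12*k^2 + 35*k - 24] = 3*k^2 - 24*k + 35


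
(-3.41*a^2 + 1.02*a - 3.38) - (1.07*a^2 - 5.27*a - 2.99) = -4.48*a^2 + 6.29*a - 0.39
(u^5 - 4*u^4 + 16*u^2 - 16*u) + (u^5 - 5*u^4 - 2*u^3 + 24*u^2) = 2*u^5 - 9*u^4 - 2*u^3 + 40*u^2 - 16*u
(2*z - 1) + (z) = 3*z - 1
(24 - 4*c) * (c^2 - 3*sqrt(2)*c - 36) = -4*c^3 + 12*sqrt(2)*c^2 + 24*c^2 - 72*sqrt(2)*c + 144*c - 864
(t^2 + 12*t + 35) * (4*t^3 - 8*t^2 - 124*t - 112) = 4*t^5 + 40*t^4 - 80*t^3 - 1880*t^2 - 5684*t - 3920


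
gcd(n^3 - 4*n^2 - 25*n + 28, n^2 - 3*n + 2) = n - 1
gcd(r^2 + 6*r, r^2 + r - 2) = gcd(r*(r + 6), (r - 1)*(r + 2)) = 1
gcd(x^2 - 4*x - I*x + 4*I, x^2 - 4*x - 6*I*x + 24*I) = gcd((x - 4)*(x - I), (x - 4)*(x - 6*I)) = x - 4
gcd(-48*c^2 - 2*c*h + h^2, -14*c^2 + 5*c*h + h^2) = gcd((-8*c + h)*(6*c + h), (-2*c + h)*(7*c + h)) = 1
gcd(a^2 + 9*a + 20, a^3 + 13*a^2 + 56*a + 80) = a^2 + 9*a + 20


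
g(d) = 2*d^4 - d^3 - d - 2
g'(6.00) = 1619.00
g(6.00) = 2368.00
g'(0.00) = -1.00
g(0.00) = -2.00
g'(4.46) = 649.06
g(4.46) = 696.17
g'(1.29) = 11.18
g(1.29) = 0.10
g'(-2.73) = -186.13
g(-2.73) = 132.17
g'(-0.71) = -5.38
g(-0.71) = -0.42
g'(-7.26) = -3220.38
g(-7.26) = 5944.10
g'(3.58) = 327.61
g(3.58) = 277.06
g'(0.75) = 0.69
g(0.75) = -2.54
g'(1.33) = 12.51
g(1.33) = 0.58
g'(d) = 8*d^3 - 3*d^2 - 1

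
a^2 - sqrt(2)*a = a*(a - sqrt(2))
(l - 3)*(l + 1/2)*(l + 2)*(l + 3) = l^4 + 5*l^3/2 - 8*l^2 - 45*l/2 - 9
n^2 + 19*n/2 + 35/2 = (n + 5/2)*(n + 7)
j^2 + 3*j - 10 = (j - 2)*(j + 5)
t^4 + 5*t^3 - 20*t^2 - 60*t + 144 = (t - 3)*(t - 2)*(t + 4)*(t + 6)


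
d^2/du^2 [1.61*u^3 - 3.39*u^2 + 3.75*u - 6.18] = 9.66*u - 6.78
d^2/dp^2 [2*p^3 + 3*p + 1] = 12*p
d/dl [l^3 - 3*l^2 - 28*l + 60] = 3*l^2 - 6*l - 28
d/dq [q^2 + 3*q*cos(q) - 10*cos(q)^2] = -3*q*sin(q) + 2*q + 10*sin(2*q) + 3*cos(q)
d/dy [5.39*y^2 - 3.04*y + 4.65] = 10.78*y - 3.04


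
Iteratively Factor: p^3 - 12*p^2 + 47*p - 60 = (p - 4)*(p^2 - 8*p + 15) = (p - 4)*(p - 3)*(p - 5)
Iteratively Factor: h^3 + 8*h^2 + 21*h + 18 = (h + 3)*(h^2 + 5*h + 6) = (h + 2)*(h + 3)*(h + 3)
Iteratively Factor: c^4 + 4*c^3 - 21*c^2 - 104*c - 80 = (c + 4)*(c^3 - 21*c - 20) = (c - 5)*(c + 4)*(c^2 + 5*c + 4) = (c - 5)*(c + 1)*(c + 4)*(c + 4)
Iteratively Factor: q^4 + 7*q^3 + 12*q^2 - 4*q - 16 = (q + 2)*(q^3 + 5*q^2 + 2*q - 8) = (q + 2)*(q + 4)*(q^2 + q - 2) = (q - 1)*(q + 2)*(q + 4)*(q + 2)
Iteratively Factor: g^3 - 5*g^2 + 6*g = (g)*(g^2 - 5*g + 6) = g*(g - 2)*(g - 3)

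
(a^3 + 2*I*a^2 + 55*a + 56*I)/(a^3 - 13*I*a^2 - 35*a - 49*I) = (a + 8*I)/(a - 7*I)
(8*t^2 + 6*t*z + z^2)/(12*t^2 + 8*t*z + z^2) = (4*t + z)/(6*t + z)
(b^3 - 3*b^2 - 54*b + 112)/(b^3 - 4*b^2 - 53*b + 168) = (b - 2)/(b - 3)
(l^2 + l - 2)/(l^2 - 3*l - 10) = (l - 1)/(l - 5)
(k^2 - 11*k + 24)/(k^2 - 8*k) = (k - 3)/k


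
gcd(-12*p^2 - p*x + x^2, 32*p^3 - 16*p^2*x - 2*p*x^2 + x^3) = -4*p + x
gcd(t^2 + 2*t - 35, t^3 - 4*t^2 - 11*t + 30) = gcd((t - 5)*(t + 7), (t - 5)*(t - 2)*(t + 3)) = t - 5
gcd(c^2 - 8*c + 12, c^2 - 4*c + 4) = c - 2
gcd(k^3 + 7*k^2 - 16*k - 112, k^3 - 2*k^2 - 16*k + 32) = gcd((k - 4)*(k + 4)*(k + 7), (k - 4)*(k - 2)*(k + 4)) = k^2 - 16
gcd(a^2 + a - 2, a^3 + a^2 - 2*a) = a^2 + a - 2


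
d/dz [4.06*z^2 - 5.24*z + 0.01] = 8.12*z - 5.24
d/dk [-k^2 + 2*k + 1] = 2 - 2*k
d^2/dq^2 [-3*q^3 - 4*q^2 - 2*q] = -18*q - 8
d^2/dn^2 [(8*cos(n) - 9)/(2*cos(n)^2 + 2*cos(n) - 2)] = (44*(1 - cos(n)^2)^2 - 8*cos(n)^5 - 5*cos(n)^3 + 71*cos(n)^2 - 5*cos(n) - 64)/(2*(cos(n)^2 + cos(n) - 1)^3)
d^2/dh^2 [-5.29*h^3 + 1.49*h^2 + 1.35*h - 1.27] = 2.98 - 31.74*h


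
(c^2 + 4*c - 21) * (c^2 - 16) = c^4 + 4*c^3 - 37*c^2 - 64*c + 336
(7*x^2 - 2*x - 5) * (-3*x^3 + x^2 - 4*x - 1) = -21*x^5 + 13*x^4 - 15*x^3 - 4*x^2 + 22*x + 5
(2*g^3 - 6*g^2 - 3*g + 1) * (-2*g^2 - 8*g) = -4*g^5 - 4*g^4 + 54*g^3 + 22*g^2 - 8*g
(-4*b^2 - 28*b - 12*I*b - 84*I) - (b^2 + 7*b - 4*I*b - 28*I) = -5*b^2 - 35*b - 8*I*b - 56*I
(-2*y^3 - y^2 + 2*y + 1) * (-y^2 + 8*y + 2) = 2*y^5 - 15*y^4 - 14*y^3 + 13*y^2 + 12*y + 2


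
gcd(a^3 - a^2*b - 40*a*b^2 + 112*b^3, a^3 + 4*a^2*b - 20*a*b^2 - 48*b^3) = a - 4*b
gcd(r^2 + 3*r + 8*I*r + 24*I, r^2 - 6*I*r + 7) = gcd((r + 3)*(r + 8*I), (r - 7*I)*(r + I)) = 1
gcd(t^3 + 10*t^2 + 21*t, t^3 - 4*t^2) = t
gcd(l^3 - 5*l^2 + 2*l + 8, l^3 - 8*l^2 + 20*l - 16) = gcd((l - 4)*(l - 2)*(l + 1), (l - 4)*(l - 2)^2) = l^2 - 6*l + 8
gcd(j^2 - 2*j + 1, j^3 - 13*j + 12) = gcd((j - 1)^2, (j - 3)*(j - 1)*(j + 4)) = j - 1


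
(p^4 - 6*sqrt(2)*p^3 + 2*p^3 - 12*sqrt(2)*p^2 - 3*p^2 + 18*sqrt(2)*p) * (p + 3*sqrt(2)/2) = p^5 - 9*sqrt(2)*p^4/2 + 2*p^4 - 21*p^3 - 9*sqrt(2)*p^3 - 36*p^2 + 27*sqrt(2)*p^2/2 + 54*p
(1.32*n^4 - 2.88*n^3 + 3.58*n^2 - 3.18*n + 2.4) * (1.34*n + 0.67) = 1.7688*n^5 - 2.9748*n^4 + 2.8676*n^3 - 1.8626*n^2 + 1.0854*n + 1.608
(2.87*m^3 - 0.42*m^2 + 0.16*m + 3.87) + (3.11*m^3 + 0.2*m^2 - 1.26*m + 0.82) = 5.98*m^3 - 0.22*m^2 - 1.1*m + 4.69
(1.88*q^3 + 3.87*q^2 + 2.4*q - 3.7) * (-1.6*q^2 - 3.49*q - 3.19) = -3.008*q^5 - 12.7532*q^4 - 23.3435*q^3 - 14.8013*q^2 + 5.257*q + 11.803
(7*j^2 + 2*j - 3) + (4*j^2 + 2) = 11*j^2 + 2*j - 1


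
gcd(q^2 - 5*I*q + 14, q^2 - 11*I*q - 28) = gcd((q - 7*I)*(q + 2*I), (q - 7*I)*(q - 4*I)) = q - 7*I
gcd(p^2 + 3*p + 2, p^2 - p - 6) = p + 2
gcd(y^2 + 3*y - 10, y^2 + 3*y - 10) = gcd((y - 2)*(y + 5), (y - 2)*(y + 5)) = y^2 + 3*y - 10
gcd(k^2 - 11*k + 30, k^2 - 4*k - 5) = k - 5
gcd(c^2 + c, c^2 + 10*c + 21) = 1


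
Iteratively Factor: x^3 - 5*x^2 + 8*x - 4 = (x - 2)*(x^2 - 3*x + 2) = (x - 2)*(x - 1)*(x - 2)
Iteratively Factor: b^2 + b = (b)*(b + 1)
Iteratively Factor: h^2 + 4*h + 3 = (h + 3)*(h + 1)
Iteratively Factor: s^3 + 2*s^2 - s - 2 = (s + 2)*(s^2 - 1) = (s + 1)*(s + 2)*(s - 1)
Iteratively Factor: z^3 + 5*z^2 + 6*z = (z)*(z^2 + 5*z + 6) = z*(z + 3)*(z + 2)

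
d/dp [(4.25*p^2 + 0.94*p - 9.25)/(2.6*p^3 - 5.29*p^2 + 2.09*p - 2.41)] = (-11.05*p^4 - 4.888*p^3 + 86.0051*p^2 - 118.35*p + 17.0671)/(6.76*p^6 - 27.508*p^5 + 38.8521*p^4 - 34.6442*p^3 + 29.8659*p^2 - 10.0738*p + 5.8081)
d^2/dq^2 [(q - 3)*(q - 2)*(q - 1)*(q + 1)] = 12*q^2 - 30*q + 10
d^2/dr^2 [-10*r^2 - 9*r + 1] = -20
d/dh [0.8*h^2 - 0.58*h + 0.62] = 1.6*h - 0.58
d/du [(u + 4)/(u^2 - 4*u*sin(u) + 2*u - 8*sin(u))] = (4*u^2*cos(u) - u^2 + 24*u*cos(u) - 8*u + 8*sin(u) + 32*cos(u) - 8)/((u + 2)^2*(u - 4*sin(u))^2)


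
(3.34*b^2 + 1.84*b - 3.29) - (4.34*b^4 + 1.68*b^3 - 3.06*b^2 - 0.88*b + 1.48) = -4.34*b^4 - 1.68*b^3 + 6.4*b^2 + 2.72*b - 4.77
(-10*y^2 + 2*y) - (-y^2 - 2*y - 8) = -9*y^2 + 4*y + 8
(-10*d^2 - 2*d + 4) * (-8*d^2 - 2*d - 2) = 80*d^4 + 36*d^3 - 8*d^2 - 4*d - 8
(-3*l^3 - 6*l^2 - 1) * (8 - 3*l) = 9*l^4 - 6*l^3 - 48*l^2 + 3*l - 8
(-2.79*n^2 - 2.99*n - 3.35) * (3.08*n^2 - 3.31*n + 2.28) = -8.5932*n^4 + 0.0256999999999987*n^3 - 6.7823*n^2 + 4.2713*n - 7.638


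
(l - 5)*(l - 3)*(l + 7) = l^3 - l^2 - 41*l + 105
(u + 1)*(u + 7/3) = u^2 + 10*u/3 + 7/3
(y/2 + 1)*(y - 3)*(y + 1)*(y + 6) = y^4/2 + 3*y^3 - 7*y^2/2 - 24*y - 18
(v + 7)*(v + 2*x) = v^2 + 2*v*x + 7*v + 14*x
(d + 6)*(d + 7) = d^2 + 13*d + 42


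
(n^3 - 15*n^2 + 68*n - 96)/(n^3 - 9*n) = (n^2 - 12*n + 32)/(n*(n + 3))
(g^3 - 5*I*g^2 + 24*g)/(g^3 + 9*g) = (g - 8*I)/(g - 3*I)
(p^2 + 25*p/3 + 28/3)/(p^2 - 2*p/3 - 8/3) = (p + 7)/(p - 2)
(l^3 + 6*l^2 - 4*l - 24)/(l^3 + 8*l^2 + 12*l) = (l - 2)/l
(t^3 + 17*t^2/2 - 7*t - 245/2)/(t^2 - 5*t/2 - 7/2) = (t^2 + 12*t + 35)/(t + 1)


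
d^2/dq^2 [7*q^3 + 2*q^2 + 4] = 42*q + 4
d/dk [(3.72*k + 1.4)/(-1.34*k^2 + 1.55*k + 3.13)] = (4.9848*k^2 + 3.752*k + 9.4736)/(1.7956*k^4 - 4.154*k^3 - 5.9859*k^2 + 9.703*k + 9.7969)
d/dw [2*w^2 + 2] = 4*w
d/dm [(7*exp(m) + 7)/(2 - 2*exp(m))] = 7/(4*sinh(m/2)^2)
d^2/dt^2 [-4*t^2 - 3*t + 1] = -8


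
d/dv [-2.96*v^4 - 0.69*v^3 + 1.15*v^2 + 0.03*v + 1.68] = -11.84*v^3 - 2.07*v^2 + 2.3*v + 0.03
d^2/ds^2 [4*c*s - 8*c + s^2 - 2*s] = 2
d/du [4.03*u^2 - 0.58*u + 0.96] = 8.06*u - 0.58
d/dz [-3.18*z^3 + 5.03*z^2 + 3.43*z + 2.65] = -9.54*z^2 + 10.06*z + 3.43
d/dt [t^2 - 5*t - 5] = 2*t - 5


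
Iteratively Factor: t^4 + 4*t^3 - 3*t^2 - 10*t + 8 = (t + 4)*(t^3 - 3*t + 2) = (t + 2)*(t + 4)*(t^2 - 2*t + 1) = (t - 1)*(t + 2)*(t + 4)*(t - 1)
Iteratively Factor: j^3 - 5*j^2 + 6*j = (j)*(j^2 - 5*j + 6) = j*(j - 2)*(j - 3)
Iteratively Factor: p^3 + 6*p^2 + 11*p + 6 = (p + 3)*(p^2 + 3*p + 2) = (p + 1)*(p + 3)*(p + 2)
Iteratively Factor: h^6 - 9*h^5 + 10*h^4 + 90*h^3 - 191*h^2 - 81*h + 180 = (h - 3)*(h^5 - 6*h^4 - 8*h^3 + 66*h^2 + 7*h - 60) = (h - 4)*(h - 3)*(h^4 - 2*h^3 - 16*h^2 + 2*h + 15) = (h - 5)*(h - 4)*(h - 3)*(h^3 + 3*h^2 - h - 3) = (h - 5)*(h - 4)*(h - 3)*(h - 1)*(h^2 + 4*h + 3) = (h - 5)*(h - 4)*(h - 3)*(h - 1)*(h + 3)*(h + 1)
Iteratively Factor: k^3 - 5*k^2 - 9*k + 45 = (k - 3)*(k^2 - 2*k - 15) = (k - 5)*(k - 3)*(k + 3)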